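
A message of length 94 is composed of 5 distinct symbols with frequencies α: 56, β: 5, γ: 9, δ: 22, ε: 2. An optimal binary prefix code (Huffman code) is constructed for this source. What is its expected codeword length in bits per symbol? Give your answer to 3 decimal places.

1.649 bits/symbol

Probabilities are the counts divided by 94.
Repeatedly combine the two least-probable nodes; the expected code length is the sum of the merged weights.
merge 1/47 + 5/94 → 7/94
merge 7/94 + 9/94 → 8/47
merge 8/47 + 11/47 → 19/47
merge 19/47 + 28/47 → 1
L = 7/94 + 8/47 + 19/47 + 1 = 155/94 ≈ 1.649 bits/symbol.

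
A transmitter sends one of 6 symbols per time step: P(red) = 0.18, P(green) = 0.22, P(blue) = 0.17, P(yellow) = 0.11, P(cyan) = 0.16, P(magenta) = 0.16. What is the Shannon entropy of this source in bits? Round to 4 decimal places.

2.5568 bits

H = −Σ pᵢ log₂ pᵢ.
−0.18·log₂(0.18) = 0.4453
−0.22·log₂(0.22) = 0.4806
−0.17·log₂(0.17) = 0.4346
−0.11·log₂(0.11) = 0.3503
−0.16·log₂(0.16) = 0.4230
−0.16·log₂(0.16) = 0.4230
Sum ≈ 2.5568 → 2.5568 bits.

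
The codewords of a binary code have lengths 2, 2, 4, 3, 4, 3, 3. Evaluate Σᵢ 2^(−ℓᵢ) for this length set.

With common denominator 2^4 = 16: Σ 2^(−ℓᵢ) = 4/16 + 4/16 + 1/16 + 2/16 + 1/16 + 2/16 + 2/16 = 16/16 = 1.

1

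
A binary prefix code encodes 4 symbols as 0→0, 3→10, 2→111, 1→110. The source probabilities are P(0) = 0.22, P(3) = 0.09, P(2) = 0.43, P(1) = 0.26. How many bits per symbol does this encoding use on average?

L̄ = Σ pᵢ·ℓᵢ = 0.22·1 + 0.09·2 + 0.43·3 + 0.26·3 = 2.47 bits/symbol.

2.47 bits/symbol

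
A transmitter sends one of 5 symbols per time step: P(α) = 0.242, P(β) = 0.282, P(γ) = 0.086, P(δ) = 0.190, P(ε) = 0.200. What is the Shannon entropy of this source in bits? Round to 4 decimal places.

2.2344 bits

H = −Σ pᵢ log₂ pᵢ.
−0.242·log₂(0.242) = 0.4954
−0.282·log₂(0.282) = 0.5150
−0.086·log₂(0.086) = 0.3044
−0.190·log₂(0.190) = 0.4552
−0.200·log₂(0.200) = 0.4644
Sum ≈ 2.2344 → 2.2344 bits.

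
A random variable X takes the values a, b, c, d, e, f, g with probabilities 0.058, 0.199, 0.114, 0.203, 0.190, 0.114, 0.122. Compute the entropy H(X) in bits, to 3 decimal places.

2.709 bits

H = −Σ pᵢ log₂ pᵢ.
−0.058·log₂(0.058) = 0.2383
−0.199·log₂(0.199) = 0.4635
−0.114·log₂(0.114) = 0.3571
−0.203·log₂(0.203) = 0.4670
−0.190·log₂(0.190) = 0.4552
−0.114·log₂(0.114) = 0.3571
−0.122·log₂(0.122) = 0.3703
Sum ≈ 2.7085 → 2.709 bits.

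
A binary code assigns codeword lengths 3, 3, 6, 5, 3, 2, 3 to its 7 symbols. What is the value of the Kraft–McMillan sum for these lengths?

With common denominator 2^6 = 64: Σ 2^(−ℓᵢ) = 8/64 + 8/64 + 1/64 + 2/64 + 8/64 + 16/64 + 8/64 = 51/64 = 0.796875.

0.796875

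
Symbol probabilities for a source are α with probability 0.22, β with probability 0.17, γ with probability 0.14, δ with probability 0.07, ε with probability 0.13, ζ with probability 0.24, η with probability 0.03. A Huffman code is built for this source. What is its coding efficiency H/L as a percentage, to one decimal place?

98.8%

Entropy H = −Σ p log₂ p ≈ 2.6094 bits.
Huffman merges: 3/100+7/100→1/10; 1/10+13/100→23/100; 7/50+17/100→31/100; 11/50+23/100→9/20; 6/25+31/100→11/20; 9/20+11/20→1. L = 66/25 ≈ 2.6400.
Efficiency = H/L = 2.6094/2.6400 = 98.8%.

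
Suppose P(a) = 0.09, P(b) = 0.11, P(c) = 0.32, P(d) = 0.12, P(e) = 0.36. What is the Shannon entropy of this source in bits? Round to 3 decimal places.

H = −Σ pᵢ log₂ pᵢ.
−0.09·log₂(0.09) = 0.3127
−0.11·log₂(0.11) = 0.3503
−0.32·log₂(0.32) = 0.5260
−0.12·log₂(0.12) = 0.3671
−0.36·log₂(0.36) = 0.5306
Sum ≈ 2.0867 → 2.087 bits.

2.087 bits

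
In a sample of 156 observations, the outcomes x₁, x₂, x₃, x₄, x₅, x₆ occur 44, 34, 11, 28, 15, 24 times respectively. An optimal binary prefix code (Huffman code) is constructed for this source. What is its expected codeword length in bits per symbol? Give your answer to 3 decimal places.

Probabilities are the counts divided by 156.
Repeatedly combine the two least-probable nodes; the expected code length is the sum of the merged weights.
merge 11/156 + 5/52 → 1/6
merge 2/13 + 1/6 → 25/78
merge 7/39 + 17/78 → 31/78
merge 11/39 + 25/78 → 47/78
merge 31/78 + 47/78 → 1
L = 1/6 + 25/78 + 31/78 + 47/78 + 1 = 97/39 ≈ 2.487 bits/symbol.

2.487 bits/symbol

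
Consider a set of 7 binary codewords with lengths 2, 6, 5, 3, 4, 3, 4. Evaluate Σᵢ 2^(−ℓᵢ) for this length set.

With common denominator 2^6 = 64: Σ 2^(−ℓᵢ) = 16/64 + 1/64 + 2/64 + 8/64 + 4/64 + 8/64 + 4/64 = 43/64 = 0.671875.

0.671875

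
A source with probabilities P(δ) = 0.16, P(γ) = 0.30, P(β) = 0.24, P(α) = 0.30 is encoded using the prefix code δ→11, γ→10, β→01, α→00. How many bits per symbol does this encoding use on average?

L̄ = Σ pᵢ·ℓᵢ = 0.16·2 + 0.30·2 + 0.24·2 + 0.30·2 = 2 bits/symbol.

2 bits/symbol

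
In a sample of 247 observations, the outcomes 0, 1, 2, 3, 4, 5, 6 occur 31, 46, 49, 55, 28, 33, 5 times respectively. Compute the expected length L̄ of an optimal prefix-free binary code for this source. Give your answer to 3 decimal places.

Probabilities are the counts divided by 247.
Repeatedly combine the two least-probable nodes; the expected code length is the sum of the merged weights.
merge 5/247 + 28/247 → 33/247
merge 31/247 + 33/247 → 64/247
merge 33/247 + 46/247 → 79/247
merge 49/247 + 55/247 → 8/19
merge 64/247 + 79/247 → 11/19
merge 8/19 + 11/19 → 1
L = 33/247 + 64/247 + 79/247 + 8/19 + 11/19 + 1 = 670/247 ≈ 2.713 bits/symbol.

2.713 bits/symbol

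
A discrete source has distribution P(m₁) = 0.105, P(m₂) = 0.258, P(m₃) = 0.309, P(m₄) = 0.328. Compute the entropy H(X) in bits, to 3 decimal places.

1.897 bits

H = −Σ pᵢ log₂ pᵢ.
−0.105·log₂(0.105) = 0.3414
−0.258·log₂(0.258) = 0.5043
−0.309·log₂(0.309) = 0.5235
−0.328·log₂(0.328) = 0.5275
Sum ≈ 1.8967 → 1.897 bits.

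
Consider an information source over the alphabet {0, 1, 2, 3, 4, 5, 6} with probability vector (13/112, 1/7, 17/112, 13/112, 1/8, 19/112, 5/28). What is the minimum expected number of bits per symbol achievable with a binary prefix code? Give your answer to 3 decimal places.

Repeatedly combine the two least-probable nodes; the expected code length is the sum of the merged weights.
merge 13/112 + 13/112 → 13/56
merge 1/8 + 1/7 → 15/56
merge 17/112 + 19/112 → 9/28
merge 5/28 + 13/56 → 23/56
merge 15/56 + 9/28 → 33/56
merge 23/56 + 33/56 → 1
L = 13/56 + 15/56 + 9/28 + 23/56 + 33/56 + 1 = 79/28 ≈ 2.821 bits/symbol.

2.821 bits/symbol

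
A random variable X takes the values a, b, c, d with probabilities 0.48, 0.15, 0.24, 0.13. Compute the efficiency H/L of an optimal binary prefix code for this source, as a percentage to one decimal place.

99.8%

Entropy H = −Σ p log₂ p ≈ 1.7956 bits.
Huffman merges: 13/100+3/20→7/25; 6/25+7/25→13/25; 12/25+13/25→1. L = 9/5 ≈ 1.8000.
Efficiency = H/L = 1.7956/1.8000 = 99.8%.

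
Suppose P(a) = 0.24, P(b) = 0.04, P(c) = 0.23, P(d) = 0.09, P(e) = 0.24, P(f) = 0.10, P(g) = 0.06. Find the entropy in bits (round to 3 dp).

2.550 bits

H = −Σ pᵢ log₂ pᵢ.
−0.24·log₂(0.24) = 0.4941
−0.04·log₂(0.04) = 0.1858
−0.23·log₂(0.23) = 0.4877
−0.09·log₂(0.09) = 0.3127
−0.24·log₂(0.24) = 0.4941
−0.10·log₂(0.10) = 0.3322
−0.06·log₂(0.06) = 0.2435
Sum ≈ 2.5501 → 2.550 bits.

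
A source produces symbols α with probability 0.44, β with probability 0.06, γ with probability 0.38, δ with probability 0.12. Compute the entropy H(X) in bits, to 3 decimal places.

H = −Σ pᵢ log₂ pᵢ.
−0.44·log₂(0.44) = 0.5211
−0.06·log₂(0.06) = 0.2435
−0.38·log₂(0.38) = 0.5305
−0.12·log₂(0.12) = 0.3671
Sum ≈ 1.6622 → 1.662 bits.

1.662 bits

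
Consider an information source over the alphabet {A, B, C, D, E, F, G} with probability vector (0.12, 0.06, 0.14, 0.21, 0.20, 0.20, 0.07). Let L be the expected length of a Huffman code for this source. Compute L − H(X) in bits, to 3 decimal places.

0.042 bits

Entropy H = −Σ p log₂ p ≈ 2.6779 bits.
Huffman merges: 3/50+7/100→13/100; 3/25+13/100→1/4; 7/50+1/5→17/50; 1/5+21/100→41/100; 1/4+17/50→59/100; 41/100+59/100→1. L = 68/25 ≈ 2.7200.
L − H = 2.7200 − 2.6779 = 0.042 bits.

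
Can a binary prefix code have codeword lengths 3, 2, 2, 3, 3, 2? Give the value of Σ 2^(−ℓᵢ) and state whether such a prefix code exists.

With common denominator 2^3 = 8: Σ 2^(−ℓᵢ) = 1/8 + 2/8 + 2/8 + 1/8 + 1/8 + 2/8 = 9/8 = 1.125.
Kraft's inequality requires Σ ≤ 1; here Σ = 1.125 > 1, so no such prefix code exists.

1.125; no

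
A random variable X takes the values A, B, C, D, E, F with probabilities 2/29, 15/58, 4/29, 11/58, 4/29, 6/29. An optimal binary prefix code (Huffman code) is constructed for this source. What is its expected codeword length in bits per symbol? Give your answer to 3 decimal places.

2.534 bits/symbol

Repeatedly combine the two least-probable nodes; the expected code length is the sum of the merged weights.
merge 2/29 + 4/29 → 6/29
merge 4/29 + 11/58 → 19/58
merge 6/29 + 6/29 → 12/29
merge 15/58 + 19/58 → 17/29
merge 12/29 + 17/29 → 1
L = 6/29 + 19/58 + 12/29 + 17/29 + 1 = 147/58 ≈ 2.534 bits/symbol.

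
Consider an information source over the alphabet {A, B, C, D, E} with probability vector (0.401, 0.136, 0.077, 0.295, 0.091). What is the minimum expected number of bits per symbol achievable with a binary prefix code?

2.071 bits/symbol

Repeatedly combine the two least-probable nodes; the expected code length is the sum of the merged weights.
merge 77/1000 + 91/1000 → 21/125
merge 17/125 + 21/125 → 38/125
merge 59/200 + 38/125 → 599/1000
merge 401/1000 + 599/1000 → 1
L = 21/125 + 38/125 + 599/1000 + 1 = 2071/1000 = 2.071 bits/symbol.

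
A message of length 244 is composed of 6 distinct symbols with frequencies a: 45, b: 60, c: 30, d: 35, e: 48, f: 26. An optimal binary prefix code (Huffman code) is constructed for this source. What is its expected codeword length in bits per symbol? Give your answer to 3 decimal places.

Probabilities are the counts divided by 244.
Repeatedly combine the two least-probable nodes; the expected code length is the sum of the merged weights.
merge 13/122 + 15/122 → 14/61
merge 35/244 + 45/244 → 20/61
merge 12/61 + 14/61 → 26/61
merge 15/61 + 20/61 → 35/61
merge 26/61 + 35/61 → 1
L = 14/61 + 20/61 + 26/61 + 35/61 + 1 = 156/61 ≈ 2.557 bits/symbol.

2.557 bits/symbol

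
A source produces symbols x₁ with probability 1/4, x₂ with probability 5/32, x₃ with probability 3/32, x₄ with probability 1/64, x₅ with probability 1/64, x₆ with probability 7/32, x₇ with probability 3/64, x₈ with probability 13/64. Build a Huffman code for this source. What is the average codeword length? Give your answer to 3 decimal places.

Repeatedly combine the two least-probable nodes; the expected code length is the sum of the merged weights.
merge 1/64 + 1/64 → 1/32
merge 1/32 + 3/64 → 5/64
merge 5/64 + 3/32 → 11/64
merge 5/32 + 11/64 → 21/64
merge 13/64 + 7/32 → 27/64
merge 1/4 + 21/64 → 37/64
merge 27/64 + 37/64 → 1
L = 1/32 + 5/64 + 11/64 + 21/64 + 27/64 + 37/64 + 1 = 167/64 ≈ 2.609 bits/symbol.

2.609 bits/symbol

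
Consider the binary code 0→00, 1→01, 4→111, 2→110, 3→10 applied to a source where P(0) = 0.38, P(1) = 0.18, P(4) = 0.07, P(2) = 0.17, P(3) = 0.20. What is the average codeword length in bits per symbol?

2.24 bits/symbol

L̄ = Σ pᵢ·ℓᵢ = 0.38·2 + 0.18·2 + 0.07·3 + 0.17·3 + 0.20·2 = 2.24 bits/symbol.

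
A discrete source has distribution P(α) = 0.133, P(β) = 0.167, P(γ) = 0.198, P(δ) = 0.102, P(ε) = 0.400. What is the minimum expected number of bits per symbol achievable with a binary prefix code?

2.2 bits/symbol

Repeatedly combine the two least-probable nodes; the expected code length is the sum of the merged weights.
merge 51/500 + 133/1000 → 47/200
merge 167/1000 + 99/500 → 73/200
merge 47/200 + 73/200 → 3/5
merge 2/5 + 3/5 → 1
L = 47/200 + 73/200 + 3/5 + 1 = 11/5 = 2.2 bits/symbol.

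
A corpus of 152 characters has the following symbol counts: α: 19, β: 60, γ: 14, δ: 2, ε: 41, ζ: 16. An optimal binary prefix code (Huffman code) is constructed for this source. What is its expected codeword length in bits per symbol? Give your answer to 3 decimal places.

2.257 bits/symbol

Probabilities are the counts divided by 152.
Repeatedly combine the two least-probable nodes; the expected code length is the sum of the merged weights.
merge 1/76 + 7/76 → 2/19
merge 2/19 + 2/19 → 4/19
merge 1/8 + 4/19 → 51/152
merge 41/152 + 51/152 → 23/38
merge 15/38 + 23/38 → 1
L = 2/19 + 4/19 + 51/152 + 23/38 + 1 = 343/152 ≈ 2.257 bits/symbol.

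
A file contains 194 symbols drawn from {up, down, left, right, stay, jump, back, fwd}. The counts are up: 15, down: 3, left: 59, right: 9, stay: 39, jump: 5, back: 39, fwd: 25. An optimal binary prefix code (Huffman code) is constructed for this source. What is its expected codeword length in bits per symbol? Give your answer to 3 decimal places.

2.588 bits/symbol

Probabilities are the counts divided by 194.
Repeatedly combine the two least-probable nodes; the expected code length is the sum of the merged weights.
merge 3/194 + 5/194 → 4/97
merge 4/97 + 9/194 → 17/194
merge 15/194 + 17/194 → 16/97
merge 25/194 + 16/97 → 57/194
merge 39/194 + 39/194 → 39/97
merge 57/194 + 59/194 → 58/97
merge 39/97 + 58/97 → 1
L = 4/97 + 17/194 + 16/97 + 57/194 + 39/97 + 58/97 + 1 = 251/97 ≈ 2.588 bits/symbol.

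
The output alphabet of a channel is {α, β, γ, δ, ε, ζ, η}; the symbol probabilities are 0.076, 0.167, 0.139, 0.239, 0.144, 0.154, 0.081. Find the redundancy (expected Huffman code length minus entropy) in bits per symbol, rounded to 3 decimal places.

Entropy H = −Σ p log₂ p ≈ 2.7149 bits.
Huffman merges: 19/250+81/1000→157/1000; 139/1000+18/125→283/1000; 77/500+157/1000→311/1000; 167/1000+239/1000→203/500; 283/1000+311/1000→297/500; 203/500+297/500→1. L = 2751/1000 ≈ 2.7510.
L − H = 2.7510 − 2.7149 = 0.036 bits.

0.036 bits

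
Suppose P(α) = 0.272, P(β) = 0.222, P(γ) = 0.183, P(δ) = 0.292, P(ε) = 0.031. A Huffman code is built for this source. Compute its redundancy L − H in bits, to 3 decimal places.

0.099 bits

Entropy H = −Σ p log₂ p ≈ 2.1153 bits.
Huffman merges: 31/1000+183/1000→107/500; 107/500+111/500→109/250; 34/125+73/250→141/250; 109/250+141/250→1. L = 1107/500 ≈ 2.2140.
L − H = 2.2140 − 2.1153 = 0.099 bits.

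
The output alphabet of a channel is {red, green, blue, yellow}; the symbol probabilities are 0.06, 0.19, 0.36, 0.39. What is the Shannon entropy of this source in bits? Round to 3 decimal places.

H = −Σ pᵢ log₂ pᵢ.
−0.06·log₂(0.06) = 0.2435
−0.19·log₂(0.19) = 0.4552
−0.36·log₂(0.36) = 0.5306
−0.39·log₂(0.39) = 0.5298
Sum ≈ 1.7592 → 1.759 bits.

1.759 bits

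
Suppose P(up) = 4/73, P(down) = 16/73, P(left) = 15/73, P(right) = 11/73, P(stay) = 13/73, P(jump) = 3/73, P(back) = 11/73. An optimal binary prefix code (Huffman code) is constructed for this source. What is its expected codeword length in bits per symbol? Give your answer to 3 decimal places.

Repeatedly combine the two least-probable nodes; the expected code length is the sum of the merged weights.
merge 3/73 + 4/73 → 7/73
merge 7/73 + 11/73 → 18/73
merge 11/73 + 13/73 → 24/73
merge 15/73 + 16/73 → 31/73
merge 18/73 + 24/73 → 42/73
merge 31/73 + 42/73 → 1
L = 7/73 + 18/73 + 24/73 + 31/73 + 42/73 + 1 = 195/73 ≈ 2.671 bits/symbol.

2.671 bits/symbol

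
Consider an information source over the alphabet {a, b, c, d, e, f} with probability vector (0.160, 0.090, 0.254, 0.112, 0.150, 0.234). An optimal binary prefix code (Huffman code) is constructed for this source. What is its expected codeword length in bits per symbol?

Repeatedly combine the two least-probable nodes; the expected code length is the sum of the merged weights.
merge 9/100 + 14/125 → 101/500
merge 3/20 + 4/25 → 31/100
merge 101/500 + 117/500 → 109/250
merge 127/500 + 31/100 → 141/250
merge 109/250 + 141/250 → 1
L = 101/500 + 31/100 + 109/250 + 141/250 + 1 = 314/125 = 2.512 bits/symbol.

2.512 bits/symbol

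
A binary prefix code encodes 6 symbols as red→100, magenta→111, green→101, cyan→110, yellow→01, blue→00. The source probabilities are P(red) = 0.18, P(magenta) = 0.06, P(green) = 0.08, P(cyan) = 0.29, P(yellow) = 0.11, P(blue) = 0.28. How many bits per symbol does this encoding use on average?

2.61 bits/symbol

L̄ = Σ pᵢ·ℓᵢ = 0.18·3 + 0.06·3 + 0.08·3 + 0.29·3 + 0.11·2 + 0.28·2 = 2.61 bits/symbol.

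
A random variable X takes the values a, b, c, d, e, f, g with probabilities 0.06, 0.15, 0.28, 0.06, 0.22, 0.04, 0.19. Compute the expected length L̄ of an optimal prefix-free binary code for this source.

2.57 bits/symbol

Repeatedly combine the two least-probable nodes; the expected code length is the sum of the merged weights.
merge 1/25 + 3/50 → 1/10
merge 3/50 + 1/10 → 4/25
merge 3/20 + 4/25 → 31/100
merge 19/100 + 11/50 → 41/100
merge 7/25 + 31/100 → 59/100
merge 41/100 + 59/100 → 1
L = 1/10 + 4/25 + 31/100 + 41/100 + 59/100 + 1 = 257/100 = 2.57 bits/symbol.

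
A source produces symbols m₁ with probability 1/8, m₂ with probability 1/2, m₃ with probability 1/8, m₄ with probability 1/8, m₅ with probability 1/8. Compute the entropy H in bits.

2 bits

Each probability is a power of 1/2, so log₂(1/p) is an integer.
H = Σ p·log₂(1/p) = 1/8·3 + 1/2·1 + 1/8·3 + 1/8·3 + 1/8·3 = 2 bits.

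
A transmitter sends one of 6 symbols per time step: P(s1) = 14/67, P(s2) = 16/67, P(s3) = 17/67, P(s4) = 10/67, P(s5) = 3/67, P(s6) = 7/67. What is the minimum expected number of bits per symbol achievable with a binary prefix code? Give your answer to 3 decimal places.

Repeatedly combine the two least-probable nodes; the expected code length is the sum of the merged weights.
merge 3/67 + 7/67 → 10/67
merge 10/67 + 10/67 → 20/67
merge 14/67 + 16/67 → 30/67
merge 17/67 + 20/67 → 37/67
merge 30/67 + 37/67 → 1
L = 10/67 + 20/67 + 30/67 + 37/67 + 1 = 164/67 ≈ 2.448 bits/symbol.

2.448 bits/symbol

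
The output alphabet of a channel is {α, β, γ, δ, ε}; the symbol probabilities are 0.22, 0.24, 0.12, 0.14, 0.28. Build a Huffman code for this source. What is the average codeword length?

Repeatedly combine the two least-probable nodes; the expected code length is the sum of the merged weights.
merge 3/25 + 7/50 → 13/50
merge 11/50 + 6/25 → 23/50
merge 13/50 + 7/25 → 27/50
merge 23/50 + 27/50 → 1
L = 13/50 + 23/50 + 27/50 + 1 = 113/50 = 2.26 bits/symbol.

2.26 bits/symbol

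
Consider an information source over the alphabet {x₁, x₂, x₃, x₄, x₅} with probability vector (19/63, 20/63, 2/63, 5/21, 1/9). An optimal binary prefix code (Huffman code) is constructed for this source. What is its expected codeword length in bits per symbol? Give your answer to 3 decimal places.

2.143 bits/symbol

Repeatedly combine the two least-probable nodes; the expected code length is the sum of the merged weights.
merge 2/63 + 1/9 → 1/7
merge 1/7 + 5/21 → 8/21
merge 19/63 + 20/63 → 13/21
merge 8/21 + 13/21 → 1
L = 1/7 + 8/21 + 13/21 + 1 = 15/7 ≈ 2.143 bits/symbol.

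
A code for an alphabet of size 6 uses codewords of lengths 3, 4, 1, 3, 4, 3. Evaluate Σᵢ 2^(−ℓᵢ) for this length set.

1

With common denominator 2^4 = 16: Σ 2^(−ℓᵢ) = 2/16 + 1/16 + 8/16 + 2/16 + 1/16 + 2/16 = 16/16 = 1.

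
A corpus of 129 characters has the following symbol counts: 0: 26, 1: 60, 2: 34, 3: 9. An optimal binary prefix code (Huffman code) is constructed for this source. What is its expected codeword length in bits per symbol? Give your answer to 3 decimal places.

Probabilities are the counts divided by 129.
Repeatedly combine the two least-probable nodes; the expected code length is the sum of the merged weights.
merge 3/43 + 26/129 → 35/129
merge 34/129 + 35/129 → 23/43
merge 20/43 + 23/43 → 1
L = 35/129 + 23/43 + 1 = 233/129 ≈ 1.806 bits/symbol.

1.806 bits/symbol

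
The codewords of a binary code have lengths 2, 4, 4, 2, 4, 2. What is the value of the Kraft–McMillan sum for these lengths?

0.9375

With common denominator 2^4 = 16: Σ 2^(−ℓᵢ) = 4/16 + 1/16 + 1/16 + 4/16 + 1/16 + 4/16 = 15/16 = 0.9375.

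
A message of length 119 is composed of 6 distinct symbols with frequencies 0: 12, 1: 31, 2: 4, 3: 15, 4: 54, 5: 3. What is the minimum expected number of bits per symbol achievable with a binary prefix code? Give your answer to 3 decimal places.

2.050 bits/symbol

Probabilities are the counts divided by 119.
Repeatedly combine the two least-probable nodes; the expected code length is the sum of the merged weights.
merge 3/119 + 4/119 → 1/17
merge 1/17 + 12/119 → 19/119
merge 15/119 + 19/119 → 2/7
merge 31/119 + 2/7 → 65/119
merge 54/119 + 65/119 → 1
L = 1/17 + 19/119 + 2/7 + 65/119 + 1 = 244/119 ≈ 2.050 bits/symbol.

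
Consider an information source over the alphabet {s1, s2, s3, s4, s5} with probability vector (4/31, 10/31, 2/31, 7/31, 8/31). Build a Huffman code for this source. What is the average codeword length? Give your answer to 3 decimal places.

Repeatedly combine the two least-probable nodes; the expected code length is the sum of the merged weights.
merge 2/31 + 4/31 → 6/31
merge 6/31 + 7/31 → 13/31
merge 8/31 + 10/31 → 18/31
merge 13/31 + 18/31 → 1
L = 6/31 + 13/31 + 18/31 + 1 = 68/31 ≈ 2.194 bits/symbol.

2.194 bits/symbol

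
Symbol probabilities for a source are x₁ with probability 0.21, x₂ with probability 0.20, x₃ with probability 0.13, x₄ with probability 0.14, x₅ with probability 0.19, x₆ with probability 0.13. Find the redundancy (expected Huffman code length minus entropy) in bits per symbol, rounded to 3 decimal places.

0.035 bits

Entropy H = −Σ p log₂ p ≈ 2.5548 bits.
Huffman merges: 13/100+13/100→13/50; 7/50+19/100→33/100; 1/5+21/100→41/100; 13/50+33/100→59/100; 41/100+59/100→1. L = 259/100 ≈ 2.5900.
L − H = 2.5900 − 2.5548 = 0.035 bits.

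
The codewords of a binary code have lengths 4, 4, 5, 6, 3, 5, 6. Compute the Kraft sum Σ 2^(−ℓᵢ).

With common denominator 2^6 = 64: Σ 2^(−ℓᵢ) = 4/64 + 4/64 + 2/64 + 1/64 + 8/64 + 2/64 + 1/64 = 22/64 = 0.34375.

0.34375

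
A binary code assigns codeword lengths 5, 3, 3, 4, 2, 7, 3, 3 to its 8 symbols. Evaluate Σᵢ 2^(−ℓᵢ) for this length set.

0.8515625

With common denominator 2^7 = 128: Σ 2^(−ℓᵢ) = 4/128 + 16/128 + 16/128 + 8/128 + 32/128 + 1/128 + 16/128 + 16/128 = 109/128 = 0.8515625.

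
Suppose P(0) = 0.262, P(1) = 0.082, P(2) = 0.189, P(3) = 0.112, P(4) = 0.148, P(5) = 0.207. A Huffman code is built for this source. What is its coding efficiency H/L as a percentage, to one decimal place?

Entropy H = −Σ p log₂ p ≈ 2.4885 bits.
Huffman merges: 41/500+14/125→97/500; 37/250+189/1000→337/1000; 97/500+207/1000→401/1000; 131/500+337/1000→599/1000; 401/1000+599/1000→1. L = 2531/1000 ≈ 2.5310.
Efficiency = H/L = 2.4885/2.5310 = 98.3%.

98.3%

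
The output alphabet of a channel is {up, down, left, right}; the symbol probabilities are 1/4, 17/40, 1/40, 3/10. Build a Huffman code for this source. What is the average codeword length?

1.85 bits/symbol

Repeatedly combine the two least-probable nodes; the expected code length is the sum of the merged weights.
merge 1/40 + 1/4 → 11/40
merge 11/40 + 3/10 → 23/40
merge 17/40 + 23/40 → 1
L = 11/40 + 23/40 + 1 = 37/20 = 1.85 bits/symbol.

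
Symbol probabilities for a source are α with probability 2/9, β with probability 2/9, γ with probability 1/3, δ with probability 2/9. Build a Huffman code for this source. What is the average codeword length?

2 bits/symbol

Repeatedly combine the two least-probable nodes; the expected code length is the sum of the merged weights.
merge 2/9 + 2/9 → 4/9
merge 2/9 + 1/3 → 5/9
merge 4/9 + 5/9 → 1
L = 4/9 + 5/9 + 1 = 2 bits/symbol.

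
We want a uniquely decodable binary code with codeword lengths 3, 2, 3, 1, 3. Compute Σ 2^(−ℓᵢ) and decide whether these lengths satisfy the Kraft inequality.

1.125; no

With common denominator 2^3 = 8: Σ 2^(−ℓᵢ) = 1/8 + 2/8 + 1/8 + 4/8 + 1/8 = 9/8 = 1.125.
Kraft's inequality requires Σ ≤ 1; here Σ = 1.125 > 1, so no such prefix code exists.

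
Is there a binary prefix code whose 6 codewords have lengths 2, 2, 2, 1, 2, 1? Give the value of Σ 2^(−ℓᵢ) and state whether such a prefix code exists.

2; no

With common denominator 2^2 = 4: Σ 2^(−ℓᵢ) = 1/4 + 1/4 + 1/4 + 2/4 + 1/4 + 2/4 = 8/4 = 2.
Kraft's inequality requires Σ ≤ 1; here Σ = 2 > 1, so no such prefix code exists.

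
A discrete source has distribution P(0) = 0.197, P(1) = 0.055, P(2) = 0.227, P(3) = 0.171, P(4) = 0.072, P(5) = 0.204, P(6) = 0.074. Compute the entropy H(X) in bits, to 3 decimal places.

2.632 bits

H = −Σ pᵢ log₂ pᵢ.
−0.197·log₂(0.197) = 0.4617
−0.055·log₂(0.055) = 0.2301
−0.227·log₂(0.227) = 0.4856
−0.171·log₂(0.171) = 0.4357
−0.072·log₂(0.072) = 0.2733
−0.204·log₂(0.204) = 0.4678
−0.074·log₂(0.074) = 0.2780
Sum ≈ 2.6323 → 2.632 bits.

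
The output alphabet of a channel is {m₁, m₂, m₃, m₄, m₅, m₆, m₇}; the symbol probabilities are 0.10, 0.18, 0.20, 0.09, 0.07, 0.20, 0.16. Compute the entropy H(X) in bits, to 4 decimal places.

H = −Σ pᵢ log₂ pᵢ.
−0.10·log₂(0.10) = 0.3322
−0.18·log₂(0.18) = 0.4453
−0.20·log₂(0.20) = 0.4644
−0.09·log₂(0.09) = 0.3127
−0.07·log₂(0.07) = 0.2686
−0.20·log₂(0.20) = 0.4644
−0.16·log₂(0.16) = 0.4230
Sum ≈ 2.7105 → 2.7105 bits.

2.7105 bits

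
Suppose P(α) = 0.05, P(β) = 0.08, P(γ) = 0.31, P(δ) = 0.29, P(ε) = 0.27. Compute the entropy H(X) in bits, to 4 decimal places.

2.0593 bits

H = −Σ pᵢ log₂ pᵢ.
−0.05·log₂(0.05) = 0.2161
−0.08·log₂(0.08) = 0.2915
−0.31·log₂(0.31) = 0.5238
−0.29·log₂(0.29) = 0.5179
−0.27·log₂(0.27) = 0.5100
Sum ≈ 2.0593 → 2.0593 bits.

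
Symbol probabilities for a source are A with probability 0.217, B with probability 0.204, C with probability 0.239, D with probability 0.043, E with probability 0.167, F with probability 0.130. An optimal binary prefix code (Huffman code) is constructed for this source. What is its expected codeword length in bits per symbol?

Repeatedly combine the two least-probable nodes; the expected code length is the sum of the merged weights.
merge 43/1000 + 13/100 → 173/1000
merge 167/1000 + 173/1000 → 17/50
merge 51/250 + 217/1000 → 421/1000
merge 239/1000 + 17/50 → 579/1000
merge 421/1000 + 579/1000 → 1
L = 173/1000 + 17/50 + 421/1000 + 579/1000 + 1 = 2513/1000 = 2.513 bits/symbol.

2.513 bits/symbol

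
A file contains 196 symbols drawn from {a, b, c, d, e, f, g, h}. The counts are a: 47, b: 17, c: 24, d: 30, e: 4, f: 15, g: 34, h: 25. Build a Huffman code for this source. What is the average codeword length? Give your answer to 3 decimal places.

Probabilities are the counts divided by 196.
Repeatedly combine the two least-probable nodes; the expected code length is the sum of the merged weights.
merge 1/49 + 15/196 → 19/196
merge 17/196 + 19/196 → 9/49
merge 6/49 + 25/196 → 1/4
merge 15/98 + 17/98 → 16/49
merge 9/49 + 47/196 → 83/196
merge 1/4 + 16/49 → 113/196
merge 83/196 + 113/196 → 1
L = 19/196 + 9/49 + 1/4 + 16/49 + 83/196 + 113/196 + 1 = 20/7 ≈ 2.857 bits/symbol.

2.857 bits/symbol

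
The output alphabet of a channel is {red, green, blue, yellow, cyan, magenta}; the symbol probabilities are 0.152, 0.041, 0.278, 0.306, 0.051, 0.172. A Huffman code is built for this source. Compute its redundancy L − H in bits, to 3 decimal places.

0.042 bits

Entropy H = −Σ p log₂ p ≈ 2.2940 bits.
Huffman merges: 41/1000+51/1000→23/250; 23/250+19/125→61/250; 43/250+61/250→52/125; 139/500+153/500→73/125; 52/125+73/125→1. L = 292/125 ≈ 2.3360.
L − H = 2.3360 − 2.2940 = 0.042 bits.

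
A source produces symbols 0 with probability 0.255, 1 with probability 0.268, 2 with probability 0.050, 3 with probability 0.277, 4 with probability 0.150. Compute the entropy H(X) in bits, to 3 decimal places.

H = −Σ pᵢ log₂ pᵢ.
−0.255·log₂(0.255) = 0.5027
−0.268·log₂(0.268) = 0.5091
−0.050·log₂(0.050) = 0.2161
−0.277·log₂(0.277) = 0.5130
−0.150·log₂(0.150) = 0.4105
Sum ≈ 2.1515 → 2.151 bits.

2.151 bits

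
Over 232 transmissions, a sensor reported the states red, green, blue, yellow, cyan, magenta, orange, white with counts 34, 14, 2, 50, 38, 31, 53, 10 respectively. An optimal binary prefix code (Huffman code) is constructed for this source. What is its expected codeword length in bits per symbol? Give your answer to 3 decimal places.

2.720 bits/symbol

Probabilities are the counts divided by 232.
Repeatedly combine the two least-probable nodes; the expected code length is the sum of the merged weights.
merge 1/116 + 5/116 → 3/58
merge 3/58 + 7/116 → 13/116
merge 13/116 + 31/232 → 57/232
merge 17/116 + 19/116 → 9/29
merge 25/116 + 53/232 → 103/232
merge 57/232 + 9/29 → 129/232
merge 103/232 + 129/232 → 1
L = 3/58 + 13/116 + 57/232 + 9/29 + 103/232 + 129/232 + 1 = 631/232 ≈ 2.720 bits/symbol.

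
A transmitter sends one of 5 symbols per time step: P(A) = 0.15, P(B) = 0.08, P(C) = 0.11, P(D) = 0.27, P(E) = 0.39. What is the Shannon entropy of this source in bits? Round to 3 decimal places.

2.092 bits

H = −Σ pᵢ log₂ pᵢ.
−0.15·log₂(0.15) = 0.4105
−0.08·log₂(0.08) = 0.2915
−0.11·log₂(0.11) = 0.3503
−0.27·log₂(0.27) = 0.5100
−0.39·log₂(0.39) = 0.5298
Sum ≈ 2.0922 → 2.092 bits.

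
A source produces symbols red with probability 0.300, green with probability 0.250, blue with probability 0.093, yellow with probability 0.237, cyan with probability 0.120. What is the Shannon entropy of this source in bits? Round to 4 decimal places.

2.1991 bits

H = −Σ pᵢ log₂ pᵢ.
−0.300·log₂(0.300) = 0.5211
−0.250·log₂(0.250) = 0.5000
−0.093·log₂(0.093) = 0.3187
−0.237·log₂(0.237) = 0.4923
−0.120·log₂(0.120) = 0.3671
Sum ≈ 2.1991 → 2.1991 bits.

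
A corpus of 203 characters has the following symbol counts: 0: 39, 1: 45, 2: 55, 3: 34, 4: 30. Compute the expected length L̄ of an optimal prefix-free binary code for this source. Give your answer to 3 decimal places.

2.315 bits/symbol

Probabilities are the counts divided by 203.
Repeatedly combine the two least-probable nodes; the expected code length is the sum of the merged weights.
merge 30/203 + 34/203 → 64/203
merge 39/203 + 45/203 → 12/29
merge 55/203 + 64/203 → 17/29
merge 12/29 + 17/29 → 1
L = 64/203 + 12/29 + 17/29 + 1 = 470/203 ≈ 2.315 bits/symbol.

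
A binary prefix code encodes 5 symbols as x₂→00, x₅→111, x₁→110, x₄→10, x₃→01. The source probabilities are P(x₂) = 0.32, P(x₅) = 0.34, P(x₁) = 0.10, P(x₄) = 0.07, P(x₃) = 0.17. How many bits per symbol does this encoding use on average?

2.44 bits/symbol

L̄ = Σ pᵢ·ℓᵢ = 0.32·2 + 0.34·3 + 0.10·3 + 0.07·2 + 0.17·2 = 2.44 bits/symbol.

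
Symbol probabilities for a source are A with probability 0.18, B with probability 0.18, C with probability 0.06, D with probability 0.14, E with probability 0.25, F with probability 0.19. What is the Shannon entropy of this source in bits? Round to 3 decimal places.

2.486 bits

H = −Σ pᵢ log₂ pᵢ.
−0.18·log₂(0.18) = 0.4453
−0.18·log₂(0.18) = 0.4453
−0.06·log₂(0.06) = 0.2435
−0.14·log₂(0.14) = 0.3971
−0.25·log₂(0.25) = 0.5000
−0.19·log₂(0.19) = 0.4552
Sum ≈ 2.4865 → 2.486 bits.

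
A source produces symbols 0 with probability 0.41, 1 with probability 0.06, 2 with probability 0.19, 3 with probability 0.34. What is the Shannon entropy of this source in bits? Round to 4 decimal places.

H = −Σ pᵢ log₂ pᵢ.
−0.41·log₂(0.41) = 0.5274
−0.06·log₂(0.06) = 0.2435
−0.19·log₂(0.19) = 0.4552
−0.34·log₂(0.34) = 0.5292
Sum ≈ 1.7553 → 1.7553 bits.

1.7553 bits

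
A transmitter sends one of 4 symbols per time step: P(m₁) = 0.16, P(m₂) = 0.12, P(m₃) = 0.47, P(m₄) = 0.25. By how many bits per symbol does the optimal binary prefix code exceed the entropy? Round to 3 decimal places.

0.008 bits

Entropy H = −Σ p log₂ p ≈ 1.8020 bits.
Huffman merges: 3/25+4/25→7/25; 1/4+7/25→53/100; 47/100+53/100→1. L = 181/100 ≈ 1.8100.
L − H = 1.8100 − 1.8020 = 0.008 bits.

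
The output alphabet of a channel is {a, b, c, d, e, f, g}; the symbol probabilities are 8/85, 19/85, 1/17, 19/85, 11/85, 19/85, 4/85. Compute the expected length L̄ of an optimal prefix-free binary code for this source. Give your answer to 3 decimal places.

Repeatedly combine the two least-probable nodes; the expected code length is the sum of the merged weights.
merge 4/85 + 1/17 → 9/85
merge 8/85 + 9/85 → 1/5
merge 11/85 + 1/5 → 28/85
merge 19/85 + 19/85 → 38/85
merge 19/85 + 28/85 → 47/85
merge 38/85 + 47/85 → 1
L = 9/85 + 1/5 + 28/85 + 38/85 + 47/85 + 1 = 224/85 ≈ 2.635 bits/symbol.

2.635 bits/symbol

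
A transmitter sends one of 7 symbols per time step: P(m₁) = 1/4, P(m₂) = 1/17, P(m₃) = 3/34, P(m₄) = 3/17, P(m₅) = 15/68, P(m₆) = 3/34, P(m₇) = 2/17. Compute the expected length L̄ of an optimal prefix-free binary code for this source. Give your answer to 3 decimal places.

Repeatedly combine the two least-probable nodes; the expected code length is the sum of the merged weights.
merge 1/17 + 3/34 → 5/34
merge 3/34 + 2/17 → 7/34
merge 5/34 + 3/17 → 11/34
merge 7/34 + 15/68 → 29/68
merge 1/4 + 11/34 → 39/68
merge 29/68 + 39/68 → 1
L = 5/34 + 7/34 + 11/34 + 29/68 + 39/68 + 1 = 91/34 ≈ 2.676 bits/symbol.

2.676 bits/symbol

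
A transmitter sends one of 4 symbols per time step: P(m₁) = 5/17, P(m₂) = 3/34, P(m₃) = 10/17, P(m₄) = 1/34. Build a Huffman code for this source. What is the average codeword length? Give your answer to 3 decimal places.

Repeatedly combine the two least-probable nodes; the expected code length is the sum of the merged weights.
merge 1/34 + 3/34 → 2/17
merge 2/17 + 5/17 → 7/17
merge 7/17 + 10/17 → 1
L = 2/17 + 7/17 + 1 = 26/17 ≈ 1.529 bits/symbol.

1.529 bits/symbol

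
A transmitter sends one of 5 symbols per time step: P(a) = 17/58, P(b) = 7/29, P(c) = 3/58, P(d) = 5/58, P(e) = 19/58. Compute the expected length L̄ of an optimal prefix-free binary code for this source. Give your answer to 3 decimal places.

2.138 bits/symbol

Repeatedly combine the two least-probable nodes; the expected code length is the sum of the merged weights.
merge 3/58 + 5/58 → 4/29
merge 4/29 + 7/29 → 11/29
merge 17/58 + 19/58 → 18/29
merge 11/29 + 18/29 → 1
L = 4/29 + 11/29 + 18/29 + 1 = 62/29 ≈ 2.138 bits/symbol.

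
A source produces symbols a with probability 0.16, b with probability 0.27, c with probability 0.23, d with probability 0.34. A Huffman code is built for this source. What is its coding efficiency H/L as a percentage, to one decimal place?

Entropy H = −Σ p log₂ p ≈ 1.9499 bits.
Huffman merges: 4/25+23/100→39/100; 27/100+17/50→61/100; 39/100+61/100→1. L = 2 ≈ 2.0000.
Efficiency = H/L = 1.9499/2.0000 = 97.5%.

97.5%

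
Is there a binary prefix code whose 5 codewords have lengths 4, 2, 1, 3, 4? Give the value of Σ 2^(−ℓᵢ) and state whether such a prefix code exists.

With common denominator 2^4 = 16: Σ 2^(−ℓᵢ) = 1/16 + 4/16 + 8/16 + 2/16 + 1/16 = 16/16 = 1.
Kraft's inequality requires Σ ≤ 1; here Σ = 1 ≤ 1, so such a prefix code exists.

1; yes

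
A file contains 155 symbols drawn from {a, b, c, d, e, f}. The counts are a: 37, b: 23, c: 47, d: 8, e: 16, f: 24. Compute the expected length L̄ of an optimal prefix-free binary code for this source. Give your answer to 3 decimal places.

Probabilities are the counts divided by 155.
Repeatedly combine the two least-probable nodes; the expected code length is the sum of the merged weights.
merge 8/155 + 16/155 → 24/155
merge 23/155 + 24/155 → 47/155
merge 24/155 + 37/155 → 61/155
merge 47/155 + 47/155 → 94/155
merge 61/155 + 94/155 → 1
L = 24/155 + 47/155 + 61/155 + 94/155 + 1 = 381/155 ≈ 2.458 bits/symbol.

2.458 bits/symbol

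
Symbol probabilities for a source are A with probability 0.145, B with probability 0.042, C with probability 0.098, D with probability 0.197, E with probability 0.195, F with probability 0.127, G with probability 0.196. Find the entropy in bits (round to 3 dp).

H = −Σ pᵢ log₂ pᵢ.
−0.145·log₂(0.145) = 0.4040
−0.042·log₂(0.042) = 0.1921
−0.098·log₂(0.098) = 0.3284
−0.197·log₂(0.197) = 0.4617
−0.195·log₂(0.195) = 0.4599
−0.127·log₂(0.127) = 0.3781
−0.196·log₂(0.196) = 0.4608
Sum ≈ 2.6850 → 2.685 bits.

2.685 bits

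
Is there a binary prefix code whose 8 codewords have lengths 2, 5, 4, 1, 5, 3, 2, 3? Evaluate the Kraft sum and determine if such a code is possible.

1.375; no

With common denominator 2^5 = 32: Σ 2^(−ℓᵢ) = 8/32 + 1/32 + 2/32 + 16/32 + 1/32 + 4/32 + 8/32 + 4/32 = 44/32 = 1.375.
Kraft's inequality requires Σ ≤ 1; here Σ = 1.375 > 1, so no such prefix code exists.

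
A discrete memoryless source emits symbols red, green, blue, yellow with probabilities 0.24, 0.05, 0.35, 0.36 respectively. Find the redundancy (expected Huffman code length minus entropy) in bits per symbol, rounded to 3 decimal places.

0.159 bits

Entropy H = −Σ p log₂ p ≈ 1.7709 bits.
Huffman merges: 1/20+6/25→29/100; 29/100+7/20→16/25; 9/25+16/25→1. L = 193/100 ≈ 1.9300.
L − H = 1.9300 − 1.7709 = 0.159 bits.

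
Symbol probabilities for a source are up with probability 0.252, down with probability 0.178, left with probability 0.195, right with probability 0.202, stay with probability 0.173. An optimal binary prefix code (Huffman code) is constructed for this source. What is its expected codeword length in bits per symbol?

2.351 bits/symbol

Repeatedly combine the two least-probable nodes; the expected code length is the sum of the merged weights.
merge 173/1000 + 89/500 → 351/1000
merge 39/200 + 101/500 → 397/1000
merge 63/250 + 351/1000 → 603/1000
merge 397/1000 + 603/1000 → 1
L = 351/1000 + 397/1000 + 603/1000 + 1 = 2351/1000 = 2.351 bits/symbol.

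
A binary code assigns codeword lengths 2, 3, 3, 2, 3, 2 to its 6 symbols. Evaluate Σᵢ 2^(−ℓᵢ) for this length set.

1.125

With common denominator 2^3 = 8: Σ 2^(−ℓᵢ) = 2/8 + 1/8 + 1/8 + 2/8 + 1/8 + 2/8 = 9/8 = 1.125.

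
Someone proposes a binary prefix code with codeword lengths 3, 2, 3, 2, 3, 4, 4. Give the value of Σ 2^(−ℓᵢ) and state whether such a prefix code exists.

1; yes

With common denominator 2^4 = 16: Σ 2^(−ℓᵢ) = 2/16 + 4/16 + 2/16 + 4/16 + 2/16 + 1/16 + 1/16 = 16/16 = 1.
Kraft's inequality requires Σ ≤ 1; here Σ = 1 ≤ 1, so such a prefix code exists.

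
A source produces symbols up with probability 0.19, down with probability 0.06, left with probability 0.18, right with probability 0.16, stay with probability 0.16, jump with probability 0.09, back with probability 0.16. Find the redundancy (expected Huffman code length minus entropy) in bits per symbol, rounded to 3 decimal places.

Entropy H = −Σ p log₂ p ≈ 2.7258 bits.
Huffman merges: 3/50+9/100→3/20; 3/20+4/25→31/100; 4/25+4/25→8/25; 9/50+19/100→37/100; 31/100+8/25→63/100; 37/100+63/100→1. L = 139/50 ≈ 2.7800.
L − H = 2.7800 − 2.7258 = 0.054 bits.

0.054 bits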